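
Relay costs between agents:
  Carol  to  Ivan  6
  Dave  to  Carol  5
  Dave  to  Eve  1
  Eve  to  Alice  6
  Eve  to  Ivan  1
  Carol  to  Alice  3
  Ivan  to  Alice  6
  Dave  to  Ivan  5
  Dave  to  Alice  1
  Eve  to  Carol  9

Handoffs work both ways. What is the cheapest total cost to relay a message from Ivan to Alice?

Checking several routes:
Ivan-Eve-Dave-Alice: 1 + 1 + 1 = 3
Ivan-Dave-Alice: 5 + 1 = 6
Ivan-Alice: 6
Ivan-Carol-Alice: 6 + 3 = 9
Ivan-Eve-Alice: 1 + 6 = 7
The minimum is 3.

3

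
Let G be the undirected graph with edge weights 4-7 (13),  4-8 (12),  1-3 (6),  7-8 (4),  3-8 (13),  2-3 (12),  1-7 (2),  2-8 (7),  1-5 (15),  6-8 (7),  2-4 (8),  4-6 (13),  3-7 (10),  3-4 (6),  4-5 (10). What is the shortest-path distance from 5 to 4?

A few of the 5→4 routes:
5-1-3-4: 15 + 6 + 6 = 27
5-1-7-4: 15 + 2 + 13 = 30
5-4: 10
The minimum is 10.

10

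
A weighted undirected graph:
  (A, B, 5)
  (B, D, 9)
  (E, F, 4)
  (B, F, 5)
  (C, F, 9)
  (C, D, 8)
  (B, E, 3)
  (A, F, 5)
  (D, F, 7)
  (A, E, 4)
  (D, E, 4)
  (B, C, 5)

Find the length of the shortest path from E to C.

Checking several routes:
E - B - C: 3 + 5 = 8
E - D - C: 4 + 8 = 12
E - F - C: 4 + 9 = 13
The minimum is 8.

8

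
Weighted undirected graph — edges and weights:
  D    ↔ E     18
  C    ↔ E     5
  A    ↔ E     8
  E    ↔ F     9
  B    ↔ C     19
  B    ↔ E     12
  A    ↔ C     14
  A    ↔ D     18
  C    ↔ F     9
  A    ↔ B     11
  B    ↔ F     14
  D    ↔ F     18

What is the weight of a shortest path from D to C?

23

Comparing a few candidate routes:
D → A → C: 18 + 14 = 32
D → A → E → C: 18 + 8 + 5 = 31
D → E → C: 18 + 5 = 23
D → F → C: 18 + 9 = 27
Shortest: 23.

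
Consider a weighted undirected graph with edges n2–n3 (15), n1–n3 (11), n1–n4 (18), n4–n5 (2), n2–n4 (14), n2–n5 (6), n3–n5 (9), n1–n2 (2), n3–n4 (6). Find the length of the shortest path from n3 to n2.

13

A few of the n3→n2 routes:
n3 -> n5 -> n2: 9 + 6 = 15
n3 -> n4 -> n5 -> n2: 6 + 2 + 6 = 14
n3 -> n1 -> n2: 11 + 2 = 13
n3 -> n2: 15
Shortest: 13.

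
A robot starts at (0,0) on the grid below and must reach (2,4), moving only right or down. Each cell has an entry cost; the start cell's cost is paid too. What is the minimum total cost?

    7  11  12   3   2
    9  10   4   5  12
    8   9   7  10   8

Cheapest: r0c0 → r1c0 → r1c1 → r1c2 → r1c3 → r2c3 → r2c4
  7 + 9 + 10 + 4 + 5 + 10 + 8 = 53
For comparison, the top-then-right route costs 55.

53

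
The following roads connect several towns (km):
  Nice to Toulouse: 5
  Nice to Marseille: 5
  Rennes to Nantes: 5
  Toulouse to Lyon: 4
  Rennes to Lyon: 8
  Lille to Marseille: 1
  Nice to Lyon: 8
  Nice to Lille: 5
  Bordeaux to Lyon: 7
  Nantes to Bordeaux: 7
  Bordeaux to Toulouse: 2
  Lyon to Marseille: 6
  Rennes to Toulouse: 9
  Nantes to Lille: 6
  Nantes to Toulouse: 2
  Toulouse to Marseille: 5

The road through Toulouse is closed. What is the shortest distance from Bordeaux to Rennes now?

Checking several routes:
Bordeaux→Nantes→Rennes: 7 + 5 = 12
Bordeaux→Lyon→Rennes: 7 + 8 = 15
Bordeaux→Lyon→Marseille→Lille→Nantes→Rennes: 7 + 6 + 1 + 6 + 5 = 25
The minimum is 12 km.

12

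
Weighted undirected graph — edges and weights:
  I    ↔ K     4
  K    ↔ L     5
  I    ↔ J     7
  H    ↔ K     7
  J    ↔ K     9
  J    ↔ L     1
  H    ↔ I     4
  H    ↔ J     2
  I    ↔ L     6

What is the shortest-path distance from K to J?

6

Some routes from K to J:
K → I → J: 4 + 7 = 11
K → H → J: 7 + 2 = 9
K → J: 9
K → I → H → J: 4 + 4 + 2 = 10
K → I → L → J: 4 + 6 + 1 = 11
K → L → J: 5 + 1 = 6
The minimum is 6.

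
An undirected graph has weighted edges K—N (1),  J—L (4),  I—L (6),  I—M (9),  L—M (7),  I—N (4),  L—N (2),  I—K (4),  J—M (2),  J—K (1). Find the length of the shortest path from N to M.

4

A few of the N→M routes:
N → K → J → L → M: 1 + 1 + 4 + 7 = 13
N → L → J → M: 2 + 4 + 2 = 8
N → K → J → M: 1 + 1 + 2 = 4
N → I → M: 4 + 9 = 13
N → I → K → J → M: 4 + 4 + 1 + 2 = 11
N → L → M: 2 + 7 = 9
Best route has total 4.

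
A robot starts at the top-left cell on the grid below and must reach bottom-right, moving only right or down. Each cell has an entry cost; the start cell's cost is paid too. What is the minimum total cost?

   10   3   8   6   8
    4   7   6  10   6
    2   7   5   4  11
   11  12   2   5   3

Cheapest: [0,0] -> [1,0] -> [2,0] -> [2,1] -> [2,2] -> [3,2] -> [3,3] -> [3,4]
  10 + 4 + 2 + 7 + 5 + 2 + 5 + 3 = 38
For comparison, the top-then-right route costs 55.

38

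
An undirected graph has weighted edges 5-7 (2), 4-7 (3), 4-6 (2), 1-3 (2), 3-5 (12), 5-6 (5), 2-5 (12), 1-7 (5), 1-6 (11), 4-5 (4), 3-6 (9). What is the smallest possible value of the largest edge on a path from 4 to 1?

5

Checking several routes:
4-6-5-7-1: max(2, 5, 2, 5) = 5
4-5-7-1: max(4, 2, 5) = 5
4-7-1: max(3, 5) = 5
4-7-5-6-3-1: max(3, 2, 5, 9, 2) = 9
Smallest bottleneck: 5.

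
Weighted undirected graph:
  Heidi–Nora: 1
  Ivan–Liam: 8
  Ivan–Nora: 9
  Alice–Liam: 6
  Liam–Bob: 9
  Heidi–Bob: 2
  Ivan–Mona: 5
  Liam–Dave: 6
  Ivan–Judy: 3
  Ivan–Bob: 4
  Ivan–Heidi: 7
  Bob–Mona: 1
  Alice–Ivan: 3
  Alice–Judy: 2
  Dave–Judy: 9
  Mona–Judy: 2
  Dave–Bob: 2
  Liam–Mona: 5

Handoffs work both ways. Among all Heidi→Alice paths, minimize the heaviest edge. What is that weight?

Some routes from Heidi to Alice:
Heidi - Bob - Mona - Judy - Alice: max(2, 1, 2, 2) = 2
Heidi - Bob - Mona - Judy - Ivan - Alice: max(2, 1, 2, 3, 3) = 3
Heidi - Bob - Ivan - Alice: max(2, 4, 3) = 4
Heidi - Bob - Ivan - Judy - Alice: max(2, 4, 3, 2) = 4
Smallest bottleneck: 2.

2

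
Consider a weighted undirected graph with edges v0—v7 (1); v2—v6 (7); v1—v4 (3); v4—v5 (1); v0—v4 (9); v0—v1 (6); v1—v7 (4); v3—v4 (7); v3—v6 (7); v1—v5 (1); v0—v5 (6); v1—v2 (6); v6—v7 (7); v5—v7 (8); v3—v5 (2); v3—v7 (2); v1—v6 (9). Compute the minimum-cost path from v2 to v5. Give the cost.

7

Checking several routes:
v2-v1-v4-v5: 6 + 3 + 1 = 10
v2-v1-v7-v3-v5: 6 + 4 + 2 + 2 = 14
v2-v6-v3-v5: 7 + 7 + 2 = 16
v2-v1-v5: 6 + 1 = 7
The minimum is 7.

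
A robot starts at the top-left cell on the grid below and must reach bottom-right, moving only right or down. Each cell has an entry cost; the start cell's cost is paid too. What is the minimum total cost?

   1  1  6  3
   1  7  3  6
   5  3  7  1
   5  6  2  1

19

Cheapest: [0,0] -> [0,1] -> [0,2] -> [0,3] -> [1,3] -> [2,3] -> [3,3]
  1 + 1 + 6 + 3 + 6 + 1 + 1 = 19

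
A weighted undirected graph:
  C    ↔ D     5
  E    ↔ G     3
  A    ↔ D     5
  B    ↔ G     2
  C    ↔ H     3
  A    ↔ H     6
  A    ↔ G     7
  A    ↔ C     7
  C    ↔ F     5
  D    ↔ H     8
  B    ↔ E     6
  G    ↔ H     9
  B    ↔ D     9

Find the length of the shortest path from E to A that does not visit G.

Checking several routes:
E-B-D-C-A: 6 + 9 + 5 + 7 = 27
E-B-D-A: 6 + 9 + 5 = 20
E-B-D-C-H-A: 6 + 9 + 5 + 3 + 6 = 29
Best route has total 20.

20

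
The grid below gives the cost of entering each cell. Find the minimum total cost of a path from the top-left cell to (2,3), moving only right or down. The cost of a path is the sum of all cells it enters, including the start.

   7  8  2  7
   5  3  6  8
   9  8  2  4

One optimal route is (0,0) -> (1,0) -> (1,1) -> (1,2) -> (2,2) -> (2,3).
Its cost is 7 + 5 + 3 + 6 + 2 + 4 = 27.
For comparison, the top-then-right route costs 36.

27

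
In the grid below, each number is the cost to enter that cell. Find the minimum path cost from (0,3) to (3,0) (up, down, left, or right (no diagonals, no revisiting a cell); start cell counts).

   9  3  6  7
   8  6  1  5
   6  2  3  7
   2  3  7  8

23

Best path: (0,3) (1,3) (1,2) (2,2) (2,1) (3,1) (3,0)
Cost: 7 + 5 + 1 + 3 + 2 + 3 + 2 = 23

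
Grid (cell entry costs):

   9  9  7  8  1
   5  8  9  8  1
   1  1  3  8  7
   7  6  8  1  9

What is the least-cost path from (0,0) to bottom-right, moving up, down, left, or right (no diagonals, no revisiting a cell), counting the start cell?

Best path: [0,0] [1,0] [2,0] [2,1] [2,2] [2,3] [3,3] [3,4]
Cost: 9 + 5 + 1 + 1 + 3 + 8 + 1 + 9 = 37

37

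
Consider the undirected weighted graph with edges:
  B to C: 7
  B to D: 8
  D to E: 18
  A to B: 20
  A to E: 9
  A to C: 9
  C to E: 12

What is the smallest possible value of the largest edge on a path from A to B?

9

Candidate routes:
A-B: max(20) = 20
A-C-B: max(9, 7) = 9
A-C-E-D-B: max(9, 12, 18, 8) = 18
A-E-C-B: max(9, 12, 7) = 12
A-E-D-B: max(9, 18, 8) = 18
The minimum achievable maximum is 9.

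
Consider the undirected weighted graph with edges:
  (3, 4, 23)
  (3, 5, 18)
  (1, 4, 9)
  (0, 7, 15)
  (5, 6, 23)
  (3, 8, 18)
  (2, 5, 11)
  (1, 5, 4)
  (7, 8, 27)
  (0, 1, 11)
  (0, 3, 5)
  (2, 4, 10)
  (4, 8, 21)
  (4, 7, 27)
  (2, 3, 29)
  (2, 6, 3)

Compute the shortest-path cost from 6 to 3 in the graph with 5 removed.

32

Some routes from 6 to 3 avoiding 5:
6-2-4-3: 3 + 10 + 23 = 36
6-2-4-1-0-3: 3 + 10 + 9 + 11 + 5 = 38
6-2-4-8-3: 3 + 10 + 21 + 18 = 52
6-2-4-8-7-0-3: 3 + 10 + 21 + 27 + 15 + 5 = 81
6-2-3: 3 + 29 = 32
6-2-4-7-0-3: 3 + 10 + 27 + 15 + 5 = 60
The minimum is 32.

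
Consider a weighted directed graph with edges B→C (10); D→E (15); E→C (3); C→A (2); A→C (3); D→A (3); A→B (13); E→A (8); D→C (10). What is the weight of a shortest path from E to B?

18

Routes from E to B:
E-C-A-B: 3 + 2 + 13 = 18
E-A-B: 8 + 13 = 21
The minimum is 18.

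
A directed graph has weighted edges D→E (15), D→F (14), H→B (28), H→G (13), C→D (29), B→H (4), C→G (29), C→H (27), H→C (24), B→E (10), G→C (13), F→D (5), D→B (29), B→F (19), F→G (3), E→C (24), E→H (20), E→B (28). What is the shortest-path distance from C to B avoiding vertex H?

Routes from C to B avoiding H:
C-D-E-B: 29 + 15 + 28 = 72
C-D-B: 29 + 29 = 58
Best route has total 58.

58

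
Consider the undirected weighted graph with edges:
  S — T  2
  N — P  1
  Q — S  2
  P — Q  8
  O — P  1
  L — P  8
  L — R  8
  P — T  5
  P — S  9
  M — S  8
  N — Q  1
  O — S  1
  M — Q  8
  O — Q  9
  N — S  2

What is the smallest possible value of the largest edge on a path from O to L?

Some routes from O to L:
O -> S -> Q -> P -> L: max(1, 2, 8, 8) = 8
O -> S -> T -> P -> L: max(1, 2, 5, 8) = 8
O -> S -> Q -> N -> P -> L: max(1, 2, 1, 1, 8) = 8
O -> S -> N -> Q -> P -> L: max(1, 2, 1, 8, 8) = 8
O -> S -> N -> P -> L: max(1, 2, 1, 8) = 8
O -> S -> M -> Q -> P -> L: max(1, 8, 8, 8, 8) = 8
Smallest bottleneck: 8.

8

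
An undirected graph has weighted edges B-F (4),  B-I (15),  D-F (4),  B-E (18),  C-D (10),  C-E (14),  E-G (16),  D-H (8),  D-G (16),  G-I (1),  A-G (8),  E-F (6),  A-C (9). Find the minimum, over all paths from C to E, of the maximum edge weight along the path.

A few of the C→E routes:
C - D - G - E: max(10, 16, 16) = 16
C - D - F - B - I - G - E: max(10, 4, 4, 15, 1, 16) = 16
C - E: max(14) = 14
C - A - G - I - B - F - E: max(9, 8, 1, 15, 4, 6) = 15
C - D - F - E: max(10, 4, 6) = 10
Best route has worst link 10.

10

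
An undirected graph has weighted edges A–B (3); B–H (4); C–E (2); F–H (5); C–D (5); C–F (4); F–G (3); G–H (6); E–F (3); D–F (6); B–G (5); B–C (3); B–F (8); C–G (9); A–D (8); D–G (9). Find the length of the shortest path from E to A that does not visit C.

14

Some routes from E to A avoiding C:
E-F-D-A: 3 + 6 + 8 = 17
E-F-G-B-A: 3 + 3 + 5 + 3 = 14
E-F-H-B-A: 3 + 5 + 4 + 3 = 15
E-F-B-A: 3 + 8 + 3 = 14
Best route has total 14.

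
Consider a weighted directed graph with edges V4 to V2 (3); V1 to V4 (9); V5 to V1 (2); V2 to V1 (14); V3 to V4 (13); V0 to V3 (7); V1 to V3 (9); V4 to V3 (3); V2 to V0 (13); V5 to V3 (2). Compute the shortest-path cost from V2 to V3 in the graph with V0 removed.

Paths from V2 to V3 avoiding V0:
V2→V1→V3: 14 + 9 = 23
V2→V1→V4→V3: 14 + 9 + 3 = 26
Shortest: 23.

23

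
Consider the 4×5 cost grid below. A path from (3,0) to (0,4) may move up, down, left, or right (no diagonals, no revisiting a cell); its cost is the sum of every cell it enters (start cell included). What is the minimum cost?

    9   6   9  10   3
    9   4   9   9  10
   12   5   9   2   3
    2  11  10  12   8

45

Path r3c0→r3c1→r2c1→r2c2→r2c3→r2c4→r1c4→r0c4: 2 + 11 + 5 + 9 + 2 + 3 + 10 + 3 = 45.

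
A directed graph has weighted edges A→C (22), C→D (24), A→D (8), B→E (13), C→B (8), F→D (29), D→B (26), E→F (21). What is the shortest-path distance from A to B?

Paths from A to B:
A → C → B: 22 + 8 = 30
A → C → D → B: 22 + 24 + 26 = 72
A → D → B: 8 + 26 = 34
The minimum is 30.

30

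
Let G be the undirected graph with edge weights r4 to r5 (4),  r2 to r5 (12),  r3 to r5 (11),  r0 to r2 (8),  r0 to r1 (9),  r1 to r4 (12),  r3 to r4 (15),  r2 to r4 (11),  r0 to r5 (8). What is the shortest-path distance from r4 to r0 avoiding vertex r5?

19

Routes from r4 to r0 avoiding r5:
r4→r2→r0: 11 + 8 = 19
r4→r1→r0: 12 + 9 = 21
Shortest: 19.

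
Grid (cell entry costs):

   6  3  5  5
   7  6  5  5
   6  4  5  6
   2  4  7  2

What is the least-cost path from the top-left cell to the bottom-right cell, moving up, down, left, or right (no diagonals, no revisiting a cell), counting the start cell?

Path (0,0) (0,1) (0,2) (0,3) (1,3) (2,3) (3,3): 6 + 3 + 5 + 5 + 5 + 6 + 2 = 32.

32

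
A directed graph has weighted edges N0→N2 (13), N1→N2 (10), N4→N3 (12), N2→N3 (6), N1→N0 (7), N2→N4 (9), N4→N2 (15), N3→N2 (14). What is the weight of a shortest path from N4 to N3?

Paths from N4 to N3:
N4→N2→N3: 15 + 6 = 21
N4→N3: 12
Best route has total 12.

12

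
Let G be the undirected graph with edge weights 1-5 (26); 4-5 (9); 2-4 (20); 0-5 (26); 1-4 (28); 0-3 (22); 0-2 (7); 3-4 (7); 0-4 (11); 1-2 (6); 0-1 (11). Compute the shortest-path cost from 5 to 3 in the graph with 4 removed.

48

Routes from 5 to 3 avoiding 4:
5 -> 0 -> 3: 26 + 22 = 48
5 -> 1 -> 0 -> 3: 26 + 11 + 22 = 59
5 -> 1 -> 2 -> 0 -> 3: 26 + 6 + 7 + 22 = 61
Best route has total 48.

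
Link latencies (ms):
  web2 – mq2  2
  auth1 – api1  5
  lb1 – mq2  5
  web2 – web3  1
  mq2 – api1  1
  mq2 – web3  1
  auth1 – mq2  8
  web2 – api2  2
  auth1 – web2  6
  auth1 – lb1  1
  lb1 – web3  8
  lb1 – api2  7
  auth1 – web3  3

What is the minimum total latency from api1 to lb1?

6

Some routes from api1 to lb1:
api1 - mq2 - lb1: 1 + 5 = 6
api1 - mq2 - web3 - lb1: 1 + 1 + 8 = 10
api1 - auth1 - lb1: 5 + 1 = 6
api1 - mq2 - web3 - auth1 - lb1: 1 + 1 + 3 + 1 = 6
api1 - mq2 - web2 - web3 - auth1 - lb1: 1 + 2 + 1 + 3 + 1 = 8
api1 - mq2 - web3 - web2 - auth1 - lb1: 1 + 1 + 1 + 6 + 1 = 10
The minimum is 6 ms.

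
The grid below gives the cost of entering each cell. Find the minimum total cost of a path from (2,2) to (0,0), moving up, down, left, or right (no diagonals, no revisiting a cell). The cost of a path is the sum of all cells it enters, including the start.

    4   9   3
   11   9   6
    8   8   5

27

Take (2,2) → (1,2) → (0,2) → (0,1) → (0,0) for a total of 5 + 6 + 3 + 9 + 4 = 27.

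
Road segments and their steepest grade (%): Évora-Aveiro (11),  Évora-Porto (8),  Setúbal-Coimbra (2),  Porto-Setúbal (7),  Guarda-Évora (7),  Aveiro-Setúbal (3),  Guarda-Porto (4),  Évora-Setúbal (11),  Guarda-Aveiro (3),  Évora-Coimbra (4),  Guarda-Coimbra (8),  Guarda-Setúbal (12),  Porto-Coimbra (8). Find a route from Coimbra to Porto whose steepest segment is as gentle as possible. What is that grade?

Checking several routes:
Coimbra - Setúbal - Aveiro - Guarda - Porto: max(2, 3, 3, 4) = 4
Coimbra - Setúbal - Porto: max(2, 7) = 7
Coimbra - Évora - Guarda - Aveiro - Setúbal - Porto: max(4, 7, 3, 3, 7) = 7
Coimbra - Évora - Guarda - Porto: max(4, 7, 4) = 7
The minimum achievable maximum is 4%.

4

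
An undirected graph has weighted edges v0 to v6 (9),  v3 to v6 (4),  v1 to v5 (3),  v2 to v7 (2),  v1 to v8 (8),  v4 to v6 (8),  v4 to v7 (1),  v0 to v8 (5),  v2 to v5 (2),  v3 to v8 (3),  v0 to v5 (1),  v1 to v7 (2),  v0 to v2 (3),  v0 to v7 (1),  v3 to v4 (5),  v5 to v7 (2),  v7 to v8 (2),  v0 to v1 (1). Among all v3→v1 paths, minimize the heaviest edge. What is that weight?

Checking several routes:
v3 -> v8 -> v7 -> v5 -> v1: max(3, 2, 2, 3) = 3
v3 -> v8 -> v7 -> v0 -> v5 -> v1: max(3, 2, 1, 1, 3) = 3
v3 -> v8 -> v7 -> v5 -> v0 -> v1: max(3, 2, 2, 1, 1) = 3
v3 -> v8 -> v7 -> v5 -> v2 -> v0 -> v1: max(3, 2, 2, 2, 3, 1) = 3
v3 -> v8 -> v7 -> v0 -> v1: max(3, 2, 1, 1) = 3
v3 -> v8 -> v7 -> v0 -> v2 -> v5 -> v1: max(3, 2, 1, 3, 2, 3) = 3
Smallest bottleneck: 3.

3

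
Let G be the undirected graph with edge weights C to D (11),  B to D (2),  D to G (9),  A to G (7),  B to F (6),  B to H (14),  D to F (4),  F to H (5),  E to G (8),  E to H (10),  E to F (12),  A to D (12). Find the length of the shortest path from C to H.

Checking several routes:
C -> D -> B -> F -> H: 11 + 2 + 6 + 5 = 24
C -> D -> B -> H: 11 + 2 + 14 = 27
C -> D -> F -> H: 11 + 4 + 5 = 20
C -> D -> F -> E -> H: 11 + 4 + 12 + 10 = 37
C -> D -> G -> E -> H: 11 + 9 + 8 + 10 = 38
C -> D -> F -> B -> H: 11 + 4 + 6 + 14 = 35
Best route has total 20.

20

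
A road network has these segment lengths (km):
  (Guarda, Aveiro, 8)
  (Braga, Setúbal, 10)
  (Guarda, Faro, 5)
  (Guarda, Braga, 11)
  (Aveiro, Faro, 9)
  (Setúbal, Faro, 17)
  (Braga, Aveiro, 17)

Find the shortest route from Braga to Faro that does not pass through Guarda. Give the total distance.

Candidate routes:
Braga - Setúbal - Faro: 10 + 17 = 27
Braga - Aveiro - Faro: 17 + 9 = 26
Shortest: 26 km.

26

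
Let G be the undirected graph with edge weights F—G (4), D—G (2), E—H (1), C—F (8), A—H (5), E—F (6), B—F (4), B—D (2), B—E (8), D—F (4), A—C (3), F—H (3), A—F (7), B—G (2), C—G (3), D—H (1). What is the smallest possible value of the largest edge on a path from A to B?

3

Comparing a few candidate routes:
A→C→G→F→B: max(3, 3, 4, 4) = 4
A→C→G→B: max(3, 3, 2) = 3
A→C→G→F→D→B: max(3, 3, 4, 4, 2) = 4
A→C→G→D→B: max(3, 3, 2, 2) = 3
A→C→G→F→H→D→B: max(3, 3, 4, 3, 1, 2) = 4
Best route has worst link 3.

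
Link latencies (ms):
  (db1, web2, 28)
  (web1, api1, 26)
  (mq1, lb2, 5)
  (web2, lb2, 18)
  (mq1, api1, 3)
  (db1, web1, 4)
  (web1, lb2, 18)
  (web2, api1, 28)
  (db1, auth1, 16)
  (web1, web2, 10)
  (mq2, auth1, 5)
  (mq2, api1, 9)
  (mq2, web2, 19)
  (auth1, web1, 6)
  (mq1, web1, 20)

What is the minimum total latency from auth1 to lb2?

22

Comparing a few candidate routes:
auth1-web1-lb2: 6 + 18 = 24
auth1-web1-web2-lb2: 6 + 10 + 18 = 34
auth1-web1-mq1-lb2: 6 + 20 + 5 = 31
auth1-mq2-api1-mq1-lb2: 5 + 9 + 3 + 5 = 22
The minimum is 22 ms.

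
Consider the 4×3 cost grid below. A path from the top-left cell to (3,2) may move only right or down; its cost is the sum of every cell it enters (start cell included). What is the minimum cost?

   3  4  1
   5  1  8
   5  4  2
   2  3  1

15

Best path: r0c0 → r0c1 → r1c1 → r2c1 → r2c2 → r3c2
Cost: 3 + 4 + 1 + 4 + 2 + 1 = 15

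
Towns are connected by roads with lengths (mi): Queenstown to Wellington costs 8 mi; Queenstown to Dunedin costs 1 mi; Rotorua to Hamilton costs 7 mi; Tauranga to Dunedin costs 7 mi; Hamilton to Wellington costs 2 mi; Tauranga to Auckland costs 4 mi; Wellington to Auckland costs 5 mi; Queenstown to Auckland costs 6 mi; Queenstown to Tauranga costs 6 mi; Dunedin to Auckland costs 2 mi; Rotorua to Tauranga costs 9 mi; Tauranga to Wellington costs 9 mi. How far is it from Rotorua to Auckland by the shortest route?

13

Checking several routes:
Rotorua - Hamilton - Wellington - Queenstown - Dunedin - Auckland: 7 + 2 + 8 + 1 + 2 = 20
Rotorua - Hamilton - Wellington - Auckland: 7 + 2 + 5 = 14
Rotorua - Tauranga - Dunedin - Auckland: 9 + 7 + 2 = 18
Rotorua - Tauranga - Queenstown - Dunedin - Auckland: 9 + 6 + 1 + 2 = 18
Rotorua - Tauranga - Auckland: 9 + 4 = 13
The minimum is 13 mi.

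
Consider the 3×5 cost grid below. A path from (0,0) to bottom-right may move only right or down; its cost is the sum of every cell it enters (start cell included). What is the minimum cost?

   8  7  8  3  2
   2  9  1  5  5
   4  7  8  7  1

Take [0,0] -> [1,0] -> [1,1] -> [1,2] -> [1,3] -> [1,4] -> [2,4] for a total of 8 + 2 + 9 + 1 + 5 + 5 + 1 = 31.
(Top row then right column would cost 34.)

31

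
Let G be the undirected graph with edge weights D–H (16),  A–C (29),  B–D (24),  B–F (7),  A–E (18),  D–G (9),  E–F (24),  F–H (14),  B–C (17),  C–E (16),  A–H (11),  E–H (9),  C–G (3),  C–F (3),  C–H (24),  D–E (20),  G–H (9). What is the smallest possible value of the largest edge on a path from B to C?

7

Checking several routes:
B → F → H → G → C: max(7, 14, 9, 3) = 14
B → F → C: max(7, 3) = 7
B → F → H → E → C: max(7, 14, 9, 16) = 16
B → F → H → D → G → C: max(7, 14, 16, 9, 3) = 16
Best route has worst link 7.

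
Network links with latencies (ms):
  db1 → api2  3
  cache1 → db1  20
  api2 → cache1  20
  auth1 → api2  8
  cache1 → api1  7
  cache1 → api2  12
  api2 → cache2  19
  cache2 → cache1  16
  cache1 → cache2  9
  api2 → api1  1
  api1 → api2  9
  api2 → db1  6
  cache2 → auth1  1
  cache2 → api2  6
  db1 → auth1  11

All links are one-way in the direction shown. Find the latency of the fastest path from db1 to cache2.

22

Routes from db1 to cache2:
db1→auth1→api2→cache1→cache2: 11 + 8 + 20 + 9 = 48
db1→api2→cache1→cache2: 3 + 20 + 9 = 32
db1→auth1→api2→cache2: 11 + 8 + 19 = 38
db1→api2→cache2: 3 + 19 = 22
The minimum is 22 ms.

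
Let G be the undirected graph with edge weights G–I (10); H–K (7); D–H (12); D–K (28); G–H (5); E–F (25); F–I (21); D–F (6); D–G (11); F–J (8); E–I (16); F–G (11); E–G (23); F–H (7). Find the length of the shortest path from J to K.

Checking several routes:
J -> F -> D -> G -> H -> K: 8 + 6 + 11 + 5 + 7 = 37
J -> F -> D -> K: 8 + 6 + 28 = 42
J -> F -> H -> K: 8 + 7 + 7 = 22
J -> F -> D -> H -> K: 8 + 6 + 12 + 7 = 33
J -> F -> G -> H -> K: 8 + 11 + 5 + 7 = 31
Best route has total 22.

22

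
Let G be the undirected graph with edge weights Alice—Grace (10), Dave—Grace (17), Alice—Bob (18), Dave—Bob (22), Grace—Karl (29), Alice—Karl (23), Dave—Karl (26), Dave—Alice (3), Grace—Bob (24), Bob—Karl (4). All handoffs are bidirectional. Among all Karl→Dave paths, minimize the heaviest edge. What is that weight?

18

Some routes from Karl to Dave:
Karl-Bob-Dave: max(4, 22) = 22
Karl-Bob-Alice-Grace-Dave: max(4, 18, 10, 17) = 18
Karl-Bob-Alice-Dave: max(4, 18, 3) = 18
Karl-Alice-Dave: max(23, 3) = 23
Smallest bottleneck: 18.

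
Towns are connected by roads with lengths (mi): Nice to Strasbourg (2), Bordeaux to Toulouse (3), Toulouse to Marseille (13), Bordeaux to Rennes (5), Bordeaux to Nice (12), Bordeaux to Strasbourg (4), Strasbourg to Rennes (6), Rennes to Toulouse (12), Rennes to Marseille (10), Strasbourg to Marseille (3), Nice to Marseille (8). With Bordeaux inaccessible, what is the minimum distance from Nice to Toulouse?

A few of the Nice→Toulouse routes:
Nice -> Strasbourg -> Marseille -> Toulouse: 2 + 3 + 13 = 18
Nice -> Marseille -> Toulouse: 8 + 13 = 21
Nice -> Strasbourg -> Rennes -> Toulouse: 2 + 6 + 12 = 20
Shortest: 18 mi.

18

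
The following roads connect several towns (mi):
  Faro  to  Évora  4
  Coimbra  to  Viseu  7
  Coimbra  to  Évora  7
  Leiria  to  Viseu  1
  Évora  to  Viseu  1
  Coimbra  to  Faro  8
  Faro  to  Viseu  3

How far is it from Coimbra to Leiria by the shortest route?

8

Some routes from Coimbra to Leiria:
Coimbra - Évora - Viseu - Leiria: 7 + 1 + 1 = 9
Coimbra - Faro - Viseu - Leiria: 8 + 3 + 1 = 12
Coimbra - Viseu - Leiria: 7 + 1 = 8
The minimum is 8 mi.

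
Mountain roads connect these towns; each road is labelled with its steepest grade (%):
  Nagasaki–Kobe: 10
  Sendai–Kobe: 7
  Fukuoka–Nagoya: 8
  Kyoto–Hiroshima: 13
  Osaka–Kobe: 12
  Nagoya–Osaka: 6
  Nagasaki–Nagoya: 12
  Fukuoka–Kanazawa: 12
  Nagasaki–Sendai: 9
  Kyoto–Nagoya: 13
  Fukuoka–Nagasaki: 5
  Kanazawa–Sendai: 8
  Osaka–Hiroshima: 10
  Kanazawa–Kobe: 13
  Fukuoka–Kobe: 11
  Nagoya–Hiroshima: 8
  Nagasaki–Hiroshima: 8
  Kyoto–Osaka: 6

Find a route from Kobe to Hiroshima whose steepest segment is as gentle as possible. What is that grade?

9

A few of the Kobe→Hiroshima routes:
Kobe → Nagasaki → Fukuoka → Nagoya → Hiroshima: max(10, 5, 8, 8) = 10
Kobe → Nagasaki → Fukuoka → Nagoya → Osaka → Hiroshima: max(10, 5, 8, 6, 10) = 10
Kobe → Sendai → Nagasaki → Hiroshima: max(7, 9, 8) = 9
Kobe → Sendai → Nagasaki → Fukuoka → Nagoya → Osaka → Hiroshima: max(7, 9, 5, 8, 6, 10) = 10
Kobe → Sendai → Nagasaki → Fukuoka → Nagoya → Hiroshima: max(7, 9, 5, 8, 8) = 9
Kobe → Nagasaki → Hiroshima: max(10, 8) = 10
Smallest bottleneck: 9%.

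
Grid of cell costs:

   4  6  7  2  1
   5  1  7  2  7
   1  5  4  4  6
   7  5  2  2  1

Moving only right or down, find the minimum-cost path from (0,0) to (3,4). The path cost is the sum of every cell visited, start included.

24

One optimal route is [0,0] → [1,0] → [1,1] → [2,1] → [2,2] → [3,2] → [3,3] → [3,4].
Its cost is 4 + 5 + 1 + 5 + 4 + 2 + 2 + 1 = 24.
For comparison, the top-then-right route costs 34.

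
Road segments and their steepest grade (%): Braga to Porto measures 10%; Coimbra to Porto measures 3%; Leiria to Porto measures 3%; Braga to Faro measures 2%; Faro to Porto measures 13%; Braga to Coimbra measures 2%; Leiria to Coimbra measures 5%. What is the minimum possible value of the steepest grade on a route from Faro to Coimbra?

2

Checking several routes:
Faro - Porto - Coimbra: max(13, 3) = 13
Faro - Braga - Coimbra: max(2, 2) = 2
Faro - Braga - Porto - Leiria - Coimbra: max(2, 10, 3, 5) = 10
Faro - Braga - Porto - Coimbra: max(2, 10, 3) = 10
The minimum achievable maximum is 2%.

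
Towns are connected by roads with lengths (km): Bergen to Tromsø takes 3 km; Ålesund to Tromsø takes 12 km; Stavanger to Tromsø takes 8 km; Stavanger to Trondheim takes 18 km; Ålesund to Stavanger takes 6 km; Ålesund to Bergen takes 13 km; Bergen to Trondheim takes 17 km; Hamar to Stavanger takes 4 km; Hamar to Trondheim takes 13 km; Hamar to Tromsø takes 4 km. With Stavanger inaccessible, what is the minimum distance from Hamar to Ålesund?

16

Paths from Hamar to Ålesund avoiding Stavanger:
Hamar-Tromsø-Ålesund: 4 + 12 = 16
Hamar-Tromsø-Bergen-Ålesund: 4 + 3 + 13 = 20
Hamar-Trondheim-Bergen-Tromsø-Ålesund: 13 + 17 + 3 + 12 = 45
Hamar-Trondheim-Bergen-Ålesund: 13 + 17 + 13 = 43
Best route has total 16 km.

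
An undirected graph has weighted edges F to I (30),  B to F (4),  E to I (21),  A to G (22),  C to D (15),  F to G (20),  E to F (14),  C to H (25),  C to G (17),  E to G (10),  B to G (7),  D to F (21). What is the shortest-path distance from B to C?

Some routes from B to C:
B - F - D - C: 4 + 21 + 15 = 40
B - F - G - C: 4 + 20 + 17 = 41
B - G - C: 7 + 17 = 24
B - G - F - D - C: 7 + 20 + 21 + 15 = 63
B - F - E - G - C: 4 + 14 + 10 + 17 = 45
Shortest: 24.

24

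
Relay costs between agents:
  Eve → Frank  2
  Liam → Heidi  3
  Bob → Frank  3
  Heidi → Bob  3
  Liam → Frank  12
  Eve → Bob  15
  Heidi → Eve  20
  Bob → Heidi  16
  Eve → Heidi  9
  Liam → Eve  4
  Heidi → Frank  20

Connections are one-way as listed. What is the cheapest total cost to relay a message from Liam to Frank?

Comparing a few candidate routes:
Liam - Eve - Frank: 4 + 2 = 6
Liam - Frank: 12
Liam - Heidi - Bob - Frank: 3 + 3 + 3 = 9
The minimum is 6.

6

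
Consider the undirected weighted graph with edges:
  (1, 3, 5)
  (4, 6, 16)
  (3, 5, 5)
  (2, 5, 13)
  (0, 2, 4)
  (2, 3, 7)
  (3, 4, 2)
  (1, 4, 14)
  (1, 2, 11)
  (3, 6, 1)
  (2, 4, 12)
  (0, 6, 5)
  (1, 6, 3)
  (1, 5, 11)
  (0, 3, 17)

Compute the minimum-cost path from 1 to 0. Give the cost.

Comparing a few candidate routes:
1 -> 3 -> 6 -> 0: 5 + 1 + 5 = 11
1 -> 2 -> 0: 11 + 4 = 15
1 -> 6 -> 3 -> 2 -> 0: 3 + 1 + 7 + 4 = 15
1 -> 6 -> 0: 3 + 5 = 8
The minimum is 8.

8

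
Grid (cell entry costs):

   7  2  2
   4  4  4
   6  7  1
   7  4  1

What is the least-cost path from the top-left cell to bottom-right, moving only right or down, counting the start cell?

17

One optimal route is (0,0)→(0,1)→(0,2)→(1,2)→(2,2)→(3,2).
Its cost is 7 + 2 + 2 + 4 + 1 + 1 = 17.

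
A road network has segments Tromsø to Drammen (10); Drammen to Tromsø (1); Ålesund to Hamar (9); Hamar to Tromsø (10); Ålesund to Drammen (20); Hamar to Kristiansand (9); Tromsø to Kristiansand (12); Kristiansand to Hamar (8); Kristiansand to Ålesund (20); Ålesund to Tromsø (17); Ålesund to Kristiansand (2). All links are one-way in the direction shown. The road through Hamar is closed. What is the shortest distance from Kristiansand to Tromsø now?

37

Candidate routes:
Kristiansand-Ålesund-Tromsø: 20 + 17 = 37
Kristiansand-Ålesund-Drammen-Tromsø: 20 + 20 + 1 = 41
Best route has total 37 mi.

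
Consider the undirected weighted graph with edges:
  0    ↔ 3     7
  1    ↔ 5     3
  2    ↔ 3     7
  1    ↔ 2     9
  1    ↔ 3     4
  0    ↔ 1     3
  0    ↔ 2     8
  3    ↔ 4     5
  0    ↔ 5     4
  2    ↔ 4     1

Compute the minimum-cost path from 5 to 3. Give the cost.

7

Checking several routes:
5-0-1-3: 4 + 3 + 4 = 11
5-1-2-4-3: 3 + 9 + 1 + 5 = 18
5-1-3: 3 + 4 = 7
5-1-0-3: 3 + 3 + 7 = 13
5-0-3: 4 + 7 = 11
Shortest: 7.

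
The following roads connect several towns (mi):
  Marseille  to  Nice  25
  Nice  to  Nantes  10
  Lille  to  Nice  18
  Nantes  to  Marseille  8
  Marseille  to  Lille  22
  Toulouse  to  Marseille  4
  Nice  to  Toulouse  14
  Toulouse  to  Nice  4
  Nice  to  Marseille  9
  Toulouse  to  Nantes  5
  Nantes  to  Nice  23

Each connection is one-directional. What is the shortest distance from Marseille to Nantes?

35

Candidate routes:
Marseille→Lille→Nice→Nantes: 22 + 18 + 10 = 50
Marseille→Nice→Nantes: 25 + 10 = 35
Marseille→Nice→Toulouse→Nantes: 25 + 14 + 5 = 44
Marseille→Lille→Nice→Toulouse→Nantes: 22 + 18 + 14 + 5 = 59
Shortest: 35 mi.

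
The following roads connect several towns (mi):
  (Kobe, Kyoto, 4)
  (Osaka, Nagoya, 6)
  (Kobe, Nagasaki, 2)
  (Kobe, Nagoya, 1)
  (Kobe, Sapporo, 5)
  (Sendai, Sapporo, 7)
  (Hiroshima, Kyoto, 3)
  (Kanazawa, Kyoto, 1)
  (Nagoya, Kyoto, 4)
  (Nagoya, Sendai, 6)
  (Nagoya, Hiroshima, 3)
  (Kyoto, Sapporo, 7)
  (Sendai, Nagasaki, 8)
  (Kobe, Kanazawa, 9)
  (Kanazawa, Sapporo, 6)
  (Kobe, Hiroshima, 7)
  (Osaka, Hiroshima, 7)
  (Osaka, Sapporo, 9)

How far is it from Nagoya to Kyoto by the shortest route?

4

Comparing a few candidate routes:
Nagoya → Hiroshima → Kyoto: 3 + 3 = 6
Nagoya → Kobe → Kyoto: 1 + 4 = 5
Nagoya → Kyoto: 4
The minimum is 4 mi.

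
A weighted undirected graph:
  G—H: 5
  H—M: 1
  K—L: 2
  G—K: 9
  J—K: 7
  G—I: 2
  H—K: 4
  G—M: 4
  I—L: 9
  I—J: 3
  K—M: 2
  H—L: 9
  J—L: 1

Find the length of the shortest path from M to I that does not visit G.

8

Some routes from M to I avoiding G:
M-H-K-L-J-I: 1 + 4 + 2 + 1 + 3 = 11
M-H-L-J-I: 1 + 9 + 1 + 3 = 14
M-H-K-J-I: 1 + 4 + 7 + 3 = 15
M-K-L-I: 2 + 2 + 9 = 13
M-K-L-J-I: 2 + 2 + 1 + 3 = 8
M-K-J-I: 2 + 7 + 3 = 12
Best route has total 8.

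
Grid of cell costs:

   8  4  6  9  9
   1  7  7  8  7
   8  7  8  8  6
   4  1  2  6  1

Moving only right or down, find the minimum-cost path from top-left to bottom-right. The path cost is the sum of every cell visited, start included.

One optimal route is (0,0) (1,0) (2,0) (3,0) (3,1) (3,2) (3,3) (3,4).
Its cost is 8 + 1 + 8 + 4 + 1 + 2 + 6 + 1 = 31.
For comparison, the top-then-right route costs 50.

31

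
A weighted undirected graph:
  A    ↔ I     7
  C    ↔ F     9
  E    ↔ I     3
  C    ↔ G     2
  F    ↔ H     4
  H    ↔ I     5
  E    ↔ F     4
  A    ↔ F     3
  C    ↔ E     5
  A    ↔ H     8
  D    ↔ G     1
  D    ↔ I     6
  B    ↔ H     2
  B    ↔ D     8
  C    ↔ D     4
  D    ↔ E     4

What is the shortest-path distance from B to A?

A few of the B→A routes:
B→H→I→A: 2 + 5 + 7 = 14
B→H→A: 2 + 8 = 10
B→H→F→A: 2 + 4 + 3 = 9
Shortest: 9.

9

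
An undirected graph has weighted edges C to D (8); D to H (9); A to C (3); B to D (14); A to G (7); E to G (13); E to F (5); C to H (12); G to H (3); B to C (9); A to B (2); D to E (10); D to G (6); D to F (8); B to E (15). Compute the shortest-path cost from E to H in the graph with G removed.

19

Comparing a few candidate routes:
E-D-H: 10 + 9 = 19
E-F-D-H: 5 + 8 + 9 = 22
E-D-C-H: 10 + 8 + 12 = 30
The minimum is 19.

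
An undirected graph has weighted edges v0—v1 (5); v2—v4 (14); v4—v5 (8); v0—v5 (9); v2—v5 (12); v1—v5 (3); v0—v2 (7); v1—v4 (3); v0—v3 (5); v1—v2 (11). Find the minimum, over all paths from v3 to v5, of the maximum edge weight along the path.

A few of the v3→v5 routes:
v3 → v0 → v1 → v5: max(5, 5, 3) = 5
v3 → v0 → v5: max(5, 9) = 9
v3 → v0 → v1 → v4 → v5: max(5, 5, 3, 8) = 8
v3 → v0 → v2 → v1 → v4 → v5: max(5, 7, 11, 3, 8) = 11
Best route has worst link 5.

5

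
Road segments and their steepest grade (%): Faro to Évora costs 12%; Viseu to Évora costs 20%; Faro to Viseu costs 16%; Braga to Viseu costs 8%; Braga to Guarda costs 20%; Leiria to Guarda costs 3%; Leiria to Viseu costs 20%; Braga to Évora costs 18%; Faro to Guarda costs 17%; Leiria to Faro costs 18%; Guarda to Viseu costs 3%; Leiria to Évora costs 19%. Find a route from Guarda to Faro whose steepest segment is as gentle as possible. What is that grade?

16

Some routes from Guarda to Faro:
Guarda -> Viseu -> Braga -> Évora -> Leiria -> Faro: max(3, 8, 18, 19, 18) = 19
Guarda -> Leiria -> Faro: max(3, 18) = 18
Guarda -> Viseu -> Faro: max(3, 16) = 16
Guarda -> Viseu -> Braga -> Évora -> Faro: max(3, 8, 18, 12) = 18
Guarda -> Faro: max(17) = 17
Guarda -> Leiria -> Évora -> Braga -> Viseu -> Faro: max(3, 19, 18, 8, 16) = 19
Best route has worst link 16%.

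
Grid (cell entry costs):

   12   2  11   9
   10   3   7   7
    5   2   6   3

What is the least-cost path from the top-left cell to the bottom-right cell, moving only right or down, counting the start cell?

Path (0,0) (0,1) (1,1) (2,1) (2,2) (2,3): 12 + 2 + 3 + 2 + 6 + 3 = 28.
(Top row then right column would cost 44.)

28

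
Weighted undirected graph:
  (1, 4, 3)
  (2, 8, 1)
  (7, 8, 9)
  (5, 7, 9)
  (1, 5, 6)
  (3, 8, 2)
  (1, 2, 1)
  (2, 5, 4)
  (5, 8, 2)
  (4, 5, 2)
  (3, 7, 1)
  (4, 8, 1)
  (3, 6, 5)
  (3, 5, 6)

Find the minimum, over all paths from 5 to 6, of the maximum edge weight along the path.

A few of the 5→6 routes:
5-8-3-6: max(2, 2, 5) = 5
5-4-1-2-8-3-6: max(2, 3, 1, 1, 2, 5) = 5
5-4-8-3-6: max(2, 1, 2, 5) = 5
The minimum achievable maximum is 5.

5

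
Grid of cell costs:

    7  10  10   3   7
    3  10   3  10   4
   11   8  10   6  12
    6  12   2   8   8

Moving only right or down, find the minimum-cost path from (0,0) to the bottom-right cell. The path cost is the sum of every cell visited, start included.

51

Cheapest: r0c0 → r1c0 → r1c1 → r1c2 → r2c2 → r3c2 → r3c3 → r3c4
  7 + 3 + 10 + 3 + 10 + 2 + 8 + 8 = 51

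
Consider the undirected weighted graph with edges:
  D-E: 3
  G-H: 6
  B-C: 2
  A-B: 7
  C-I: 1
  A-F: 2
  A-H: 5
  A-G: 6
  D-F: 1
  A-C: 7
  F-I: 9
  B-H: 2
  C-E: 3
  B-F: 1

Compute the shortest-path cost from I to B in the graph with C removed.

Candidate routes:
I -> F -> A -> B: 9 + 2 + 7 = 18
I -> F -> B: 9 + 1 = 10
I -> F -> A -> G -> H -> B: 9 + 2 + 6 + 6 + 2 = 25
I -> F -> A -> H -> B: 9 + 2 + 5 + 2 = 18
Best route has total 10.

10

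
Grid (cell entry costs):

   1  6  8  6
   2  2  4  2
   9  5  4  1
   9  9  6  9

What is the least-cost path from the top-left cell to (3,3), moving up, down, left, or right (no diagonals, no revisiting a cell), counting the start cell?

21

Path r0c0 -> r1c0 -> r1c1 -> r1c2 -> r1c3 -> r2c3 -> r3c3: 1 + 2 + 2 + 4 + 2 + 1 + 9 = 21.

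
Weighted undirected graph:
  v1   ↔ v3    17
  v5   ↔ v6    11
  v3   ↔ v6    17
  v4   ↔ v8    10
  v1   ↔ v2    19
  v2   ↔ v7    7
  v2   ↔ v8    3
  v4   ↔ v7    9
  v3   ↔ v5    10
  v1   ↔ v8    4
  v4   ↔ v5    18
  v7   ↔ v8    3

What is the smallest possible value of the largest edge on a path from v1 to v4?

9

Some routes from v1 to v4:
v1→v8→v2→v7→v4: max(4, 3, 7, 9) = 9
v1→v8→v4: max(4, 10) = 10
v1→v8→v7→v4: max(4, 3, 9) = 9
The minimum achievable maximum is 9.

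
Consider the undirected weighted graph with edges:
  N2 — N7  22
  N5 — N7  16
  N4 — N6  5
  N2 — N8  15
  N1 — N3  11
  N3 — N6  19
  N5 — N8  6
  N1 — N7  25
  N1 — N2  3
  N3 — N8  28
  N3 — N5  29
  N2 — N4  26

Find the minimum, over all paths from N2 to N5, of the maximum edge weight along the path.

15

Checking several routes:
N2 → N7 → N5: max(22, 16) = 22
N2 → N7 → N1 → N3 → N8 → N5: max(22, 25, 11, 28, 6) = 28
N2 → N4 → N6 → N3 → N1 → N7 → N5: max(26, 5, 19, 11, 25, 16) = 26
N2 → N8 → N3 → N1 → N7 → N5: max(15, 28, 11, 25, 16) = 28
N2 → N1 → N7 → N5: max(3, 25, 16) = 25
N2 → N8 → N5: max(15, 6) = 15
Best route has worst link 15.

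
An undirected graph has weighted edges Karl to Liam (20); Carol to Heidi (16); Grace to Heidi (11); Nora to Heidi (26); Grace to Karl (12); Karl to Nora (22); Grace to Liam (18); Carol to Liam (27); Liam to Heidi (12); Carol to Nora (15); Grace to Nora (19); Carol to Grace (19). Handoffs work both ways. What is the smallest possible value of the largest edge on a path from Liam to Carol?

Checking several routes:
Liam - Grace - Heidi - Carol: max(18, 11, 16) = 18
Liam - Heidi - Carol: max(12, 16) = 16
Liam - Grace - Nora - Carol: max(18, 19, 15) = 19
Best route has worst link 16.

16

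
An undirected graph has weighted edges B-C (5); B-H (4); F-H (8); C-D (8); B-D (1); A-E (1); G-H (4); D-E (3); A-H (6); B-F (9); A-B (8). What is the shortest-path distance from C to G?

Checking several routes:
C - D - B - H - G: 8 + 1 + 4 + 4 = 17
C - B - D - E - A - H - G: 5 + 1 + 3 + 1 + 6 + 4 = 20
C - B - H - G: 5 + 4 + 4 = 13
The minimum is 13.

13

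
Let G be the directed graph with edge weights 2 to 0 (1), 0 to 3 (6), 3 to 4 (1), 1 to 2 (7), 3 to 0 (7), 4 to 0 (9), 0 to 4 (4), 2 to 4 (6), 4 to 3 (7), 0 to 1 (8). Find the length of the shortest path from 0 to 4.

Routes from 0 to 4:
0 - 3 - 4: 6 + 1 = 7
0 - 1 - 2 - 4: 8 + 7 + 6 = 21
0 - 4: 4
Best route has total 4.

4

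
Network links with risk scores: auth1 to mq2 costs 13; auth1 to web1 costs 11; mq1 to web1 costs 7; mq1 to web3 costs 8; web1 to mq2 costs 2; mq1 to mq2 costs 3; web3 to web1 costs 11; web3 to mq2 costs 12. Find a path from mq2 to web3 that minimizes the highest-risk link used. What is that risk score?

Comparing a few candidate routes:
mq2 -> web1 -> mq1 -> web3: max(2, 7, 8) = 8
mq2 -> web1 -> web3: max(2, 11) = 11
mq2 -> mq1 -> web3: max(3, 8) = 8
mq2 -> mq1 -> web1 -> web3: max(3, 7, 11) = 11
Best route has worst link 8.

8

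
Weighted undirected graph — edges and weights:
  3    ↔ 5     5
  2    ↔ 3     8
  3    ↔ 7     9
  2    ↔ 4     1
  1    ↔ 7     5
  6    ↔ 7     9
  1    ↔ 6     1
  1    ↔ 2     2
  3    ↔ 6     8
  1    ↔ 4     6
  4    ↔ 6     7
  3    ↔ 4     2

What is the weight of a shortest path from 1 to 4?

3

Checking several routes:
1 -> 4: 6
1 -> 7 -> 3 -> 4: 5 + 9 + 2 = 16
1 -> 2 -> 4: 2 + 1 = 3
1 -> 6 -> 4: 1 + 7 = 8
1 -> 6 -> 3 -> 4: 1 + 8 + 2 = 11
1 -> 2 -> 3 -> 4: 2 + 8 + 2 = 12
The minimum is 3.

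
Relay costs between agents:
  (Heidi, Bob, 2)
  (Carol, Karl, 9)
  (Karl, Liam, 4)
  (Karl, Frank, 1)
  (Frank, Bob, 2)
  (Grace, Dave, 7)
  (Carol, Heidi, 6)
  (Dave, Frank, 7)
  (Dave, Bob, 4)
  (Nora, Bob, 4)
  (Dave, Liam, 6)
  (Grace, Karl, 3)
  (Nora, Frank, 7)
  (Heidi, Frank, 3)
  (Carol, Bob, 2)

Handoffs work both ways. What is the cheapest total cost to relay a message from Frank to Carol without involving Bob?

Routes from Frank to Carol avoiding Bob:
Frank→Karl→Carol: 1 + 9 = 10
Frank→Dave→Liam→Karl→Carol: 7 + 6 + 4 + 9 = 26
Frank→Dave→Grace→Karl→Carol: 7 + 7 + 3 + 9 = 26
Frank→Heidi→Carol: 3 + 6 = 9
Shortest: 9.

9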